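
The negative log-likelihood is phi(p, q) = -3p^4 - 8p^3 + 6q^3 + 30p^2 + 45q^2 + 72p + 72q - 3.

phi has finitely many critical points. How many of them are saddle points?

phi separates as a function of p plus a function of q, so ∇phi=0 decouples.
∂phi/∂p = -12(p - 2)(p + 1)(p + 3) = 0 at p ∈ {-3, -1, 2}; ∂phi/∂q = 18(q + 1)(q + 4) = 0 at q ∈ {-4, -1}.
The Hessian is diagonal: diag(phi_pp, phi_qq). Second derivatives: phi_pp(-3)=-120, phi_pp(-1)=72, phi_pp(2)=-180; phi_qq(-4)=-54, phi_qq(-1)=54.
Saddle points occur where the two diagonal entries have opposite signs: (-3, -1), (-1, -4), (2, -1). Count: 3.

3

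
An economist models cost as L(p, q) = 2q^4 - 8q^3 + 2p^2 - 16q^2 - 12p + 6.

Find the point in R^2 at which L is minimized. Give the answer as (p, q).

L(p,q) separates as A(p) + B(q) + 6, so its minimum is min A + min B + 6.
A'(p) = 4p - 12 vanishes at p ∈ {3}; B'(q) = 8q(q - 4)(q + 1) vanishes at q ∈ {-1, 0, 4}.
Local minima of A (where A''>0): A(3)=-18. Local minima of B: B(-1)=-6, B(4)=-256.
So the global minimum of L is A(3) + B(4) + 6 = -18 − 256 + 6 = -268, attained at (3, 4).

(3, 4)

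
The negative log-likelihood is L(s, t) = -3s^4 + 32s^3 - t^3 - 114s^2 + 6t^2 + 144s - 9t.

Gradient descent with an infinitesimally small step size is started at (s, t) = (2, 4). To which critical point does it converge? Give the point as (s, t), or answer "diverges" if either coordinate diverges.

L is separable, so gradient descent decouples: s follows -∂L/∂s, t follows -∂L/∂t.
∂L/∂s = -12(s - 4)(s - 3)(s - 1); at s=2 this is -24, so s increases.
∂L/∂t = -3(t - 3)(t - 1); at t=4 this is -9, so t increases.
The t-coordinate has no critical point in that direction and runs off to infinity.

diverges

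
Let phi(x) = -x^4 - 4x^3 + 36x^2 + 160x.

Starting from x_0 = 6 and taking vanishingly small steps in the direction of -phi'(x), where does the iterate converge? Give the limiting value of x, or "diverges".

diverges

phi'(x) = -4(x - 4)(x + 2)(x + 5), so phi'(6) = -704.
Gradient descent moves in the -phi' direction, i.e. x is increasing.
There is no critical point above x=6, and phi' keeps the same sign, so the iterate runs off to +∞.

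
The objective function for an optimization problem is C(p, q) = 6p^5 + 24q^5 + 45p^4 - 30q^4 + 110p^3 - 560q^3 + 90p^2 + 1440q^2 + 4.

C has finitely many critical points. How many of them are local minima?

C separates as a function of p plus a function of q, so ∇C=0 decouples.
∂C/∂p = 30p(p + 1)(p + 2)(p + 3) = 0 at p ∈ {-3, -2, -1, 0}; ∂C/∂q = 120q(q - 3)(q - 2)(q + 4) = 0 at q ∈ {-4, 0, 2, 3}.
The Hessian is diagonal: diag(C_pp, C_qq). Second derivatives: C_pp(-3)=-180, C_pp(-2)=60, C_pp(-1)=-60, C_pp(0)=180; C_qq(-4)=-20160, C_qq(0)=2880, C_qq(2)=-1440, C_qq(3)=2520.
Local minima occur where both diagonal entries positive: (-2, 0), (-2, 3), (0, 0), (0, 3). Count: 4.

4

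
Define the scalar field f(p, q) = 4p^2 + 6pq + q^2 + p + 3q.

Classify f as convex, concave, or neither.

neither

f is quadratic, so its Hessian is the constant matrix H = [[8, 6], [6, 2]].
det(H) = -20, tr(H) = 10.
det(H) < 0, so H is indefinite: neither convex nor concave.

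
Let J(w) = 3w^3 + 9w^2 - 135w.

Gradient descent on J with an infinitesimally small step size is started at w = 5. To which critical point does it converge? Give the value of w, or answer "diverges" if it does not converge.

J'(w) = 9(w - 3)(w + 5), so J'(5) = 180.
Gradient descent moves in the -J' direction, i.e. w is decreasing.
The nearest critical point in that direction is w = 3, where J'' = 72 > 0 (a local minimum). The iterate converges there.

3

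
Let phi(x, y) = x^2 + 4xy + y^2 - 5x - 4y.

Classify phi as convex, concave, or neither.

phi is quadratic, so its Hessian is the constant matrix H = [[2, 4], [4, 2]].
det(H) = -12, tr(H) = 4.
det(H) < 0, so H is indefinite: neither convex nor concave.

neither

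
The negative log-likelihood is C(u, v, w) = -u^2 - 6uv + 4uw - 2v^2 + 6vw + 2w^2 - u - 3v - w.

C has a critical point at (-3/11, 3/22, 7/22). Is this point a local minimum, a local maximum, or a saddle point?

saddle point

The Hessian is constant: H = [[-2, -6, 4], [-6, -4, 6], [4, 6, 4]].
Leading principal minors: Δ₁ = -2, Δ₂ = -28, Δ₃ = -264.
The minors fit neither the all-positive nor the alternating-sign pattern, so H is indefinite: a saddle point.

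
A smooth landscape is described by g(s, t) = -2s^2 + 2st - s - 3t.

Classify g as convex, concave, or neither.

g is quadratic, so its Hessian is the constant matrix H = [[-4, 2], [2, 0]].
det(H) = -4, tr(H) = -4.
det(H) < 0, so H is indefinite: neither convex nor concave.

neither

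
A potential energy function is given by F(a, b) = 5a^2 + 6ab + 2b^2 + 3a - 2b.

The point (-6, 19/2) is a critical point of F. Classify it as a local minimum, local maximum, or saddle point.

The Hessian of F is constant: H = [[10, 6], [6, 4]].
det(H) = 10·4 − 6² = 4.
det(H) > 0 and tr(H) = 14 > 0, so H is positive definite and the point is a local minimum.

local minimum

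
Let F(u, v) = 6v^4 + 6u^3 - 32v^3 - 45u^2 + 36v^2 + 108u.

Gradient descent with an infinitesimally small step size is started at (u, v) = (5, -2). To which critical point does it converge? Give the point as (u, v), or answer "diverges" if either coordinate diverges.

F is separable, so gradient descent decouples: u follows -∂F/∂u, v follows -∂F/∂v.
∂F/∂u = 18(u - 3)(u - 2); at u=5 this is 108, so u decreases.
∂F/∂v = 24v(v - 3)(v - 1); at v=-2 this is -720, so v increases.
u converges to its nearest critical value 3 (a local min of the u-part); v converges to 0. The iterate converges to (3, 0).

(3, 0)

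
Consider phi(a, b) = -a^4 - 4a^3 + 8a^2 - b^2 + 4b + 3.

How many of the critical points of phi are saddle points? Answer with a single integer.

phi separates as a function of a plus a function of b, so ∇phi=0 decouples.
∂phi/∂a = -4a(a - 1)(a + 4) = 0 at a ∈ {-4, 0, 1}; ∂phi/∂b = -2(b - 2) = 0 at b ∈ {2}.
The Hessian is diagonal: diag(phi_aa, phi_bb). Second derivatives: phi_aa(-4)=-80, phi_aa(0)=16, phi_aa(1)=-20; phi_bb(2)=-2.
Saddle points occur where the two diagonal entries have opposite signs: (0, 2). Count: 1.

1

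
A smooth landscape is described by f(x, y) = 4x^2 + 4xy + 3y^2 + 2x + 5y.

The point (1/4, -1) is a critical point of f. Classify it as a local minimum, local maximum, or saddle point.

The Hessian of f is constant: H = [[8, 4], [4, 6]].
det(H) = 8·6 − 4² = 32.
det(H) > 0 and tr(H) = 14 > 0, so H is positive definite and the point is a local minimum.

local minimum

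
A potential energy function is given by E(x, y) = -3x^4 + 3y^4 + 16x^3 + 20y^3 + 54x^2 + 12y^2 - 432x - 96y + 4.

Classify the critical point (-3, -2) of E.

The mixed partial ∂²E/∂x∂y is 0, so the Hessian at any point is diag(E_xx, E_yy) = diag(12(-3x^2 + 8x + 9), 12(3y^2 + 10y + 2)).
At (-3, -2): H = diag(-504, -72).
Both eigenvalues are negative, so H is negative definite: a local maximum.

local maximum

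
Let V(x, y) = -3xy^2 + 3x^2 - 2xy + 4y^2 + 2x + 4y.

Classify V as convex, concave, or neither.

neither

The term -3xy^2 is cubic, so the Hessian is not constant.
∂²V/∂y² = -6x + 8, which takes both signs as x varies (negative for sufficiently large x). A diagonal entry of the Hessian changing sign means the Hessian is neither positive- nor negative-semidefinite on all of R^2.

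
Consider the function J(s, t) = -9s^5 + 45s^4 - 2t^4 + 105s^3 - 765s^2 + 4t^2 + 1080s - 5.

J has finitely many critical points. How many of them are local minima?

J separates as a function of s plus a function of t, so ∇J=0 decouples.
∂J/∂s = -45(s - 4)(s - 2)(s - 1)(s + 3) = 0 at s ∈ {-3, 1, 2, 4}; ∂J/∂t = -8t(t - 1)(t + 1) = 0 at t ∈ {-1, 0, 1}.
The Hessian is diagonal: diag(J_ss, J_tt). Second derivatives: J_ss(-3)=6300, J_ss(1)=-540, J_ss(2)=450, J_ss(4)=-1890; J_tt(-1)=-16, J_tt(0)=8, J_tt(1)=-16.
Local minima occur where both diagonal entries positive: (-3, 0), (2, 0). Count: 2.

2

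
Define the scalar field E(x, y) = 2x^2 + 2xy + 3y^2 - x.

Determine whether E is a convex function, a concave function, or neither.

E is quadratic, so its Hessian is the constant matrix H = [[4, 2], [2, 6]].
det(H) = 20, tr(H) = 10.
det(H) > 0 and tr(H) > 0, so H is positive definite everywhere: convex.

convex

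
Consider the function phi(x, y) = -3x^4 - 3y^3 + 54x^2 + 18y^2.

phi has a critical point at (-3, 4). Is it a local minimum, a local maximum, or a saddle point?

The mixed partial ∂²phi/∂x∂y is 0, so the Hessian at any point is diag(phi_xx, phi_yy) = diag(36(-x^2 + 3), 18(-y + 2)).
At (-3, 4): H = diag(-216, -36).
Both eigenvalues are negative, so H is negative definite: a local maximum.

local maximum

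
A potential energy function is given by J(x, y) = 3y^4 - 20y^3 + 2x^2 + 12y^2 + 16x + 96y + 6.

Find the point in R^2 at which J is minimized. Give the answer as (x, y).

J(x,y) separates as P(x) + Q(y) + 6, so its minimum is min P + min Q + 6.
P'(x) = 4x + 16 vanishes at x ∈ {-4}; Q'(y) = 12(y - 4)(y - 2)(y + 1) vanishes at y ∈ {-1, 2, 4}.
Local minima of P (where P''>0): P(-4)=-32. Local minima of Q: Q(-1)=-61, Q(4)=64.
So the global minimum of J is P(-4) + Q(-1) + 6 = -32 − 61 + 6 = -87, attained at (-4, -1).

(-4, -1)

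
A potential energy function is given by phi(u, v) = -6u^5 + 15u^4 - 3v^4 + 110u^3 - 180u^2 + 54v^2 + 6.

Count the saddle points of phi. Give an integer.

6

phi separates as a function of u plus a function of v, so ∇phi=0 decouples.
∂phi/∂u = -30u(u - 4)(u - 1)(u + 3) = 0 at u ∈ {-3, 0, 1, 4}; ∂phi/∂v = -12v(v - 3)(v + 3) = 0 at v ∈ {-3, 0, 3}.
The Hessian is diagonal: diag(phi_uu, phi_vv). Second derivatives: phi_uu(-3)=2520, phi_uu(0)=-360, phi_uu(1)=360, phi_uu(4)=-2520; phi_vv(-3)=-216, phi_vv(0)=108, phi_vv(3)=-216.
Saddle points occur where the two diagonal entries have opposite signs: (-3, -3), (-3, 3), (0, 0), (1, -3), (1, 3), (4, 0). Count: 6.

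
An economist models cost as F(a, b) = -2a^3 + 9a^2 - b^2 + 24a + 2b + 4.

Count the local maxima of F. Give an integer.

1

F separates as a function of a plus a function of b, so ∇F=0 decouples.
∂F/∂a = -6(a - 4)(a + 1) = 0 at a ∈ {-1, 4}; ∂F/∂b = -2(b - 1) = 0 at b ∈ {1}.
The Hessian is diagonal: diag(F_aa, F_bb). Second derivatives: F_aa(-1)=30, F_aa(4)=-30; F_bb(1)=-2.
Local maxima occur where both diagonal entries negative: (4, 1). Count: 1.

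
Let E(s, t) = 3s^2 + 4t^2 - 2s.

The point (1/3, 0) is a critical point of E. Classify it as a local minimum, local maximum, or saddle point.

The Hessian of E is constant: H = [[6, 0], [0, 8]].
det(H) = 6·8 − 0² = 48.
det(H) > 0 and tr(H) = 14 > 0, so H is positive definite and the point is a local minimum.

local minimum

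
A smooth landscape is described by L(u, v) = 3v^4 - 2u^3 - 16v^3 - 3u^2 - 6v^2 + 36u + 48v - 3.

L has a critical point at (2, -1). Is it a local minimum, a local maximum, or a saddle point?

saddle point

The mixed partial ∂²L/∂u∂v is 0, so the Hessian at any point is diag(L_uu, L_vv) = diag(-6(2u + 1), 12(3v^2 - 8v - 1)).
At (2, -1): H = diag(-30, 120).
The eigenvalues have opposite signs, so H is indefinite: a saddle point.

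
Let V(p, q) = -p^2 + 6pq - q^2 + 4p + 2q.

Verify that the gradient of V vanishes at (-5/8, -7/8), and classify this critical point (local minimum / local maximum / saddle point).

saddle point

∇V = (-2p + 6q + 4, 6p - 2q + 2); substituting (-5/8, -7/8) gives ∇V = (0, 0), so (-5/8, -7/8) is indeed a critical point.
The Hessian of V is constant: H = [[-2, 6], [6, -2]].
det(H) = (-2)·(-2) − 6² = -32.
Since det(H) < 0, H is indefinite and the critical point is a saddle point.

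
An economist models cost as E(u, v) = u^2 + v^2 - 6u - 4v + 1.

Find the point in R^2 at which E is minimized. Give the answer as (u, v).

E(u,v) separates as P(u) + Q(v) + 1, so its minimum is min P + min Q + 1.
P'(u) = 2u - 6 vanishes at u ∈ {3}; Q'(v) = 2v - 4 vanishes at v ∈ {2}.
Local minima of P (where P''>0): P(3)=-9. Local minima of Q: Q(2)=-4.
So the global minimum of E is P(3) + Q(2) + 1 = -9 − 4 + 1 = -12, attained at (3, 2).

(3, 2)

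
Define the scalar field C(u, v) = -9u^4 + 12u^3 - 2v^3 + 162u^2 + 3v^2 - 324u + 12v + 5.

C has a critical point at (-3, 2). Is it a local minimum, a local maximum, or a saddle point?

The mixed partial ∂²C/∂u∂v is 0, so the Hessian at any point is diag(C_uu, C_vv) = diag(36(-3u^2 + 2u + 9), 6(-2v + 1)).
At (-3, 2): H = diag(-864, -18).
Both eigenvalues are negative, so H is negative definite: a local maximum.

local maximum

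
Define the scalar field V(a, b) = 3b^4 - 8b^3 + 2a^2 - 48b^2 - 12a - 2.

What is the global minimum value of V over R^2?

V(a,b) separates as P(a) + Q(b) − 2, so its minimum is min P + min Q − 2.
P'(a) = 4a - 12 vanishes at a ∈ {3}; Q'(b) = 12b(b - 4)(b + 2) vanishes at b ∈ {-2, 0, 4}.
Local minima of P (where P''>0): P(3)=-18. Local minima of Q: Q(-2)=-80, Q(4)=-512.
So the global minimum of V is P(3) + Q(4) − 2 = -18 − 512 − 2 = -532, attained at (3, 4).

-532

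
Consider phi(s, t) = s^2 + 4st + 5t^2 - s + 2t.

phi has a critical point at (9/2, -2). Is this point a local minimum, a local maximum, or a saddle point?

The Hessian of phi is constant: H = [[2, 4], [4, 10]].
det(H) = 2·10 − 4² = 4.
det(H) > 0 and tr(H) = 12 > 0, so H is positive definite and the point is a local minimum.

local minimum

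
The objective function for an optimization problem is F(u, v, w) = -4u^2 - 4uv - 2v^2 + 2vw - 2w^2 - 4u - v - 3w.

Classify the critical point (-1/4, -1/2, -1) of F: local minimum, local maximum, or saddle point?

local maximum

The Hessian is constant: H = [[-8, -4, 0], [-4, -4, 2], [0, 2, -4]].
Leading principal minors: Δ₁ = -8, Δ₂ = 16, Δ₃ = -32.
The minors alternate sign starting negative (−, +, −), so H is negative definite: a local maximum.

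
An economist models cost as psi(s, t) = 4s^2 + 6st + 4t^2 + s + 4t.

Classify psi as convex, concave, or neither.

convex

psi is quadratic, so its Hessian is the constant matrix H = [[8, 6], [6, 8]].
det(H) = 28, tr(H) = 16.
det(H) > 0 and tr(H) > 0, so H is positive definite everywhere: convex.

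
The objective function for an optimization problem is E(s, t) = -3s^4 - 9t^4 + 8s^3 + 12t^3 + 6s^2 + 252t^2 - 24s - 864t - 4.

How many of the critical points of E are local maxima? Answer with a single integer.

4

E separates as a function of s plus a function of t, so ∇E=0 decouples.
∂E/∂s = -12(s - 2)(s - 1)(s + 1) = 0 at s ∈ {-1, 1, 2}; ∂E/∂t = -36(t - 3)(t - 2)(t + 4) = 0 at t ∈ {-4, 2, 3}.
The Hessian is diagonal: diag(E_ss, E_tt). Second derivatives: E_ss(-1)=-72, E_ss(1)=24, E_ss(2)=-36; E_tt(-4)=-1512, E_tt(2)=216, E_tt(3)=-252.
Local maxima occur where both diagonal entries negative: (-1, -4), (-1, 3), (2, -4), (2, 3). Count: 4.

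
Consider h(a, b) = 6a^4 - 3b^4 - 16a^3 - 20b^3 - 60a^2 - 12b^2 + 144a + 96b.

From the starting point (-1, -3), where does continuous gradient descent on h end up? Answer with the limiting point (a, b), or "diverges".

h is separable, so gradient descent decouples: a follows -∂h/∂a, b follows -∂h/∂b.
∂h/∂a = 24(a - 3)(a - 1)(a + 2); at a=-1 this is 192, so a decreases.
∂h/∂b = -12(b - 1)(b + 2)(b + 4); at b=-3 this is -48, so b increases.
a converges to its nearest critical value -2 (a local min of the a-part); b converges to -2. The iterate converges to (-2, -2).

(-2, -2)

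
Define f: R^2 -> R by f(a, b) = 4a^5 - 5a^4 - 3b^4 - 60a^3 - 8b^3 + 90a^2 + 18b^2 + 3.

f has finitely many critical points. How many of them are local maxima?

f separates as a function of a plus a function of b, so ∇f=0 decouples.
∂f/∂a = 20a(a - 3)(a - 1)(a + 3) = 0 at a ∈ {-3, 0, 1, 3}; ∂f/∂b = -12b(b - 1)(b + 3) = 0 at b ∈ {-3, 0, 1}.
The Hessian is diagonal: diag(f_aa, f_bb). Second derivatives: f_aa(-3)=-1440, f_aa(0)=180, f_aa(1)=-160, f_aa(3)=720; f_bb(-3)=-144, f_bb(0)=36, f_bb(1)=-48.
Local maxima occur where both diagonal entries negative: (-3, -3), (-3, 1), (1, -3), (1, 1). Count: 4.

4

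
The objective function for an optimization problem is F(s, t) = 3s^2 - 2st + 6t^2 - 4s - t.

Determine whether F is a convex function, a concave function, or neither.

F is quadratic, so its Hessian is the constant matrix H = [[6, -2], [-2, 12]].
det(H) = 68, tr(H) = 18.
det(H) > 0 and tr(H) > 0, so H is positive definite everywhere: convex.

convex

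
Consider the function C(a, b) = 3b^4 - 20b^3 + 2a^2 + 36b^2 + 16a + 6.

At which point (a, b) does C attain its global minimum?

C(a,b) separates as P(a) + Q(b) + 6, so its minimum is min P + min Q + 6.
P'(a) = 4a + 16 vanishes at a ∈ {-4}; Q'(b) = 12b(b - 3)(b - 2) vanishes at b ∈ {0, 2, 3}.
Local minima of P (where P''>0): P(-4)=-32. Local minima of Q: Q(0)=0, Q(3)=27.
So the global minimum of C is P(-4) + Q(0) + 6 = -32 + 0 + 6 = -26, attained at (-4, 0).

(-4, 0)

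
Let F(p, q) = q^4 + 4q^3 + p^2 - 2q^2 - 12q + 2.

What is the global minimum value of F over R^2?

F(p,q) separates as A(p) + B(q) + 2, so its minimum is min A + min B + 2.
A'(p) = 2p vanishes at p ∈ {0}; B'(q) = 4(q - 1)(q + 1)(q + 3) vanishes at q ∈ {-3, -1, 1}.
Local minima of A (where A''>0): A(0)=0. Local minima of B: B(-3)=-9, B(1)=-9.
So the global minimum of F is A(0) + B(-3) + 2 = 0 − 9 + 2 = -7, attained at (0, -3).

-7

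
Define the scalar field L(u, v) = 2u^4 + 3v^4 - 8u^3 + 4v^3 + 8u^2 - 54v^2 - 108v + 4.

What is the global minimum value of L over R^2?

L(u,v) separates as P(u) + Q(v) + 4, so its minimum is min P + min Q + 4.
P'(u) = 8u(u - 2)(u - 1) vanishes at u ∈ {0, 1, 2}; Q'(v) = 12(v - 3)(v + 1)(v + 3) vanishes at v ∈ {-3, -1, 3}.
Local minima of P (where P''>0): P(0)=0, P(2)=0. Local minima of Q: Q(-3)=-27, Q(3)=-459.
So the global minimum of L is P(0) + Q(3) + 4 = 0 − 459 + 4 = -455, attained at (0, 3).

-455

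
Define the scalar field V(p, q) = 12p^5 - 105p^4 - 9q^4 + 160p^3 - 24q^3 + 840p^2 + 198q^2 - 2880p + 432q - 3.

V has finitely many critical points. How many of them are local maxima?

V separates as a function of p plus a function of q, so ∇V=0 decouples.
∂V/∂p = 60(p - 4)(p - 3)(p - 2)(p + 2) = 0 at p ∈ {-2, 2, 3, 4}; ∂V/∂q = -36(q - 3)(q + 1)(q + 4) = 0 at q ∈ {-4, -1, 3}.
The Hessian is diagonal: diag(V_pp, V_qq). Second derivatives: V_pp(-2)=-7200, V_pp(2)=480, V_pp(3)=-300, V_pp(4)=720; V_qq(-4)=-756, V_qq(-1)=432, V_qq(3)=-1008.
Local maxima occur where both diagonal entries negative: (-2, -4), (-2, 3), (3, -4), (3, 3). Count: 4.

4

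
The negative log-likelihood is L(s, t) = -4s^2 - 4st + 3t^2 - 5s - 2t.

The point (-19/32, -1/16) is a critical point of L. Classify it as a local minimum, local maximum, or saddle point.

saddle point

The Hessian of L is constant: H = [[-8, -4], [-4, 6]].
det(H) = (-8)·6 − (-4)² = -64.
Since det(H) < 0, H is indefinite and the critical point is a saddle point.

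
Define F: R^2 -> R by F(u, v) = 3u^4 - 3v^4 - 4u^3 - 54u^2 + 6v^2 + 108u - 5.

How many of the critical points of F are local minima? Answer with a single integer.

F separates as a function of u plus a function of v, so ∇F=0 decouples.
∂F/∂u = 12(u - 3)(u - 1)(u + 3) = 0 at u ∈ {-3, 1, 3}; ∂F/∂v = -12v(v - 1)(v + 1) = 0 at v ∈ {-1, 0, 1}.
The Hessian is diagonal: diag(F_uu, F_vv). Second derivatives: F_uu(-3)=288, F_uu(1)=-96, F_uu(3)=144; F_vv(-1)=-24, F_vv(0)=12, F_vv(1)=-24.
Local minima occur where both diagonal entries positive: (-3, 0), (3, 0). Count: 2.

2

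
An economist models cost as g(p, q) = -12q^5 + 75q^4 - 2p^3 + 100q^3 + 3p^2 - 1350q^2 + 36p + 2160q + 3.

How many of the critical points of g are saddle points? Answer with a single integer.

4

g separates as a function of p plus a function of q, so ∇g=0 decouples.
∂g/∂p = -6(p - 3)(p + 2) = 0 at p ∈ {-2, 3}; ∂g/∂q = -60(q - 4)(q - 3)(q - 1)(q + 3) = 0 at q ∈ {-3, 1, 3, 4}.
The Hessian is diagonal: diag(g_pp, g_qq). Second derivatives: g_pp(-2)=30, g_pp(3)=-30; g_qq(-3)=10080, g_qq(1)=-1440, g_qq(3)=720, g_qq(4)=-1260.
Saddle points occur where the two diagonal entries have opposite signs: (-2, 1), (-2, 4), (3, -3), (3, 3). Count: 4.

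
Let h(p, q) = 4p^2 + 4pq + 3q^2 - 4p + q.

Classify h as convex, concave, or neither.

convex

h is quadratic, so its Hessian is the constant matrix H = [[8, 4], [4, 6]].
det(H) = 32, tr(H) = 14.
det(H) > 0 and tr(H) > 0, so H is positive definite everywhere: convex.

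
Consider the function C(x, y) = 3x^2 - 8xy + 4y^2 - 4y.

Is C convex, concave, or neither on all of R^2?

C is quadratic, so its Hessian is the constant matrix H = [[6, -8], [-8, 8]].
det(H) = -16, tr(H) = 14.
det(H) < 0, so H is indefinite: neither convex nor concave.

neither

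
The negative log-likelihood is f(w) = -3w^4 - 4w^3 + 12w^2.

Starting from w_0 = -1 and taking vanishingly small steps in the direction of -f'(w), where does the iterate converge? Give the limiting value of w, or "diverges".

0

f'(w) = -12w(w - 1)(w + 2), so f'(-1) = -24.
Gradient descent moves in the -f' direction, i.e. w is increasing.
The nearest critical point in that direction is w = 0, where f'' = 24 > 0 (a local minimum). The iterate converges there.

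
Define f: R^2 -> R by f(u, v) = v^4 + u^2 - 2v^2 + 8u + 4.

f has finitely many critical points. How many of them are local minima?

f separates as a function of u plus a function of v, so ∇f=0 decouples.
∂f/∂u = 2(u + 4) = 0 at u ∈ {-4}; ∂f/∂v = 4v(v - 1)(v + 1) = 0 at v ∈ {-1, 0, 1}.
The Hessian is diagonal: diag(f_uu, f_vv). Second derivatives: f_uu(-4)=2; f_vv(-1)=8, f_vv(0)=-4, f_vv(1)=8.
Local minima occur where both diagonal entries positive: (-4, -1), (-4, 1). Count: 2.

2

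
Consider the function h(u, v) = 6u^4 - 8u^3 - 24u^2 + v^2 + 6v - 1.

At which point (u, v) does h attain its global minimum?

h(u,v) separates as P(u) + Q(v) − 1, so its minimum is min P + min Q − 1.
P'(u) = 24u(u - 2)(u + 1) vanishes at u ∈ {-1, 0, 2}; Q'(v) = 2v + 6 vanishes at v ∈ {-3}.
Local minima of P (where P''>0): P(-1)=-10, P(2)=-64. Local minima of Q: Q(-3)=-9.
So the global minimum of h is P(2) + Q(-3) − 1 = -64 − 9 − 1 = -74, attained at (2, -3).

(2, -3)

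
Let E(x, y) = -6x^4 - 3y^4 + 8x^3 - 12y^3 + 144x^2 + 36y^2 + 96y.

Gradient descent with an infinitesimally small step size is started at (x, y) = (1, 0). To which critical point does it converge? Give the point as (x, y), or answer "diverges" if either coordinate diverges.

(0, -1)

E is separable, so gradient descent decouples: x follows -∂E/∂x, y follows -∂E/∂y.
∂E/∂x = -24x(x - 4)(x + 3); at x=1 this is 288, so x decreases.
∂E/∂y = -12(y - 2)(y + 1)(y + 4); at y=0 this is 96, so y decreases.
x converges to its nearest critical value 0 (a local min of the x-part); y converges to -1. The iterate converges to (0, -1).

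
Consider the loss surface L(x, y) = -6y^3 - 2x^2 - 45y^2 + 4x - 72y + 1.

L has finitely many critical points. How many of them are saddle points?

L separates as a function of x plus a function of y, so ∇L=0 decouples.
∂L/∂x = -4(x - 1) = 0 at x ∈ {1}; ∂L/∂y = -18(y + 1)(y + 4) = 0 at y ∈ {-4, -1}.
The Hessian is diagonal: diag(L_xx, L_yy). Second derivatives: L_xx(1)=-4; L_yy(-4)=54, L_yy(-1)=-54.
Saddle points occur where the two diagonal entries have opposite signs: (1, -4). Count: 1.

1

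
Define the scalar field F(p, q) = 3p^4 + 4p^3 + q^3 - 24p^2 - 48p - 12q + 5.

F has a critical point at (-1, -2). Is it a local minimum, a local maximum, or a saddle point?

local maximum

The mixed partial ∂²F/∂p∂q is 0, so the Hessian at any point is diag(F_pp, F_qq) = diag(12(3p^2 + 2p - 4), 6q).
At (-1, -2): H = diag(-36, -12).
Both eigenvalues are negative, so H is negative definite: a local maximum.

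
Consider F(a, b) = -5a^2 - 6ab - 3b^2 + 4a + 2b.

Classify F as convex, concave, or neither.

concave

F is quadratic, so its Hessian is the constant matrix H = [[-10, -6], [-6, -6]].
det(H) = 24, tr(H) = -16.
det(H) > 0 and tr(H) < 0, so H is negative definite everywhere: concave.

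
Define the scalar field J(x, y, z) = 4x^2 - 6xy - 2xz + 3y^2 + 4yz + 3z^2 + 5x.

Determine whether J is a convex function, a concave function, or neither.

convex

J is quadratic, so its Hessian is the constant matrix H = [[8, -6, -2], [-6, 6, 4], [-2, 4, 6]].
Leading principal minors: 8, 12, 16.
All positive ⇒ H ≻ 0 ⇒ convex.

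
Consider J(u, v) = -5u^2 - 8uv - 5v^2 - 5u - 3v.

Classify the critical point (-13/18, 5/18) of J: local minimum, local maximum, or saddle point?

local maximum

The Hessian of J is constant: H = [[-10, -8], [-8, -10]].
det(H) = (-10)·(-10) − (-8)² = 36.
det(H) > 0 and tr(H) = -20 < 0, so H is negative definite and the point is a local maximum.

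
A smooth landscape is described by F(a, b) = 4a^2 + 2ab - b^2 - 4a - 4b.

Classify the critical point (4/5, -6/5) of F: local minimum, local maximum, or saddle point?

saddle point

The Hessian of F is constant: H = [[8, 2], [2, -2]].
det(H) = 8·(-2) − 2² = -20.
Since det(H) < 0, H is indefinite and the critical point is a saddle point.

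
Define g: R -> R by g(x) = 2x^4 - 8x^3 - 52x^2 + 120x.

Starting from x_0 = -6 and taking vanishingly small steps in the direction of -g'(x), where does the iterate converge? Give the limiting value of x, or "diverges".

-3

g'(x) = 8(x - 5)(x - 1)(x + 3), so g'(-6) = -1848.
Gradient descent moves in the -g' direction, i.e. x is increasing.
The nearest critical point in that direction is x = -3, where g'' = 256 > 0 (a local minimum). The iterate converges there.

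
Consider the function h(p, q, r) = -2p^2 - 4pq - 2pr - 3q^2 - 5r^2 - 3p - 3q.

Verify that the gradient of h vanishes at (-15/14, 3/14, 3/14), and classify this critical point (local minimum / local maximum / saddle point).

∇h = (-4p - 4q - 2r - 3, -4p - 6q - 3, -2p - 10r); substituting (-15/14, 3/14, 3/14) gives ∇h = (0, 0, 0), so (-15/14, 3/14, 3/14) is indeed a critical point.
The Hessian is constant: H = [[-4, -4, -2], [-4, -6, 0], [-2, 0, -10]].
Leading principal minors: Δ₁ = -4, Δ₂ = 8, Δ₃ = -56.
The minors alternate sign starting negative (−, +, −), so H is negative definite: a local maximum.

local maximum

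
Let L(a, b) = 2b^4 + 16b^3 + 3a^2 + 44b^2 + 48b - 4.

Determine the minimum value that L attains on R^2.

-22

L(a,b) separates as P(a) + Q(b) − 4, so its minimum is min P + min Q − 4.
P'(a) = 6a vanishes at a ∈ {0}; Q'(b) = 8(b + 1)(b + 2)(b + 3) vanishes at b ∈ {-3, -2, -1}.
Local minima of P (where P''>0): P(0)=0. Local minima of Q: Q(-3)=-18, Q(-1)=-18.
So the global minimum of L is P(0) + Q(-3) − 4 = 0 − 18 − 4 = -22, attained at (0, -3).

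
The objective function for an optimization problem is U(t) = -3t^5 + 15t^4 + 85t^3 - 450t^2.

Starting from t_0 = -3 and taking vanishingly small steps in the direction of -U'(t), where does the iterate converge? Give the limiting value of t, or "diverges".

U'(t) = -15t(t - 5)(t - 3)(t + 4), so U'(-3) = 2160.
Gradient descent moves in the -U' direction, i.e. t is decreasing.
The nearest critical point in that direction is t = -4, where U'' = 3780 > 0 (a local minimum). The iterate converges there.

-4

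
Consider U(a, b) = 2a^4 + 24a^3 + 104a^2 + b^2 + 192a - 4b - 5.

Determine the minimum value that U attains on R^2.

U(a,b) separates as P(a) + Q(b) − 5, so its minimum is min P + min Q − 5.
P'(a) = 8(a + 2)(a + 3)(a + 4) vanishes at a ∈ {-4, -3, -2}; Q'(b) = 2b - 4 vanishes at b ∈ {2}.
Local minima of P (where P''>0): P(-4)=-128, P(-2)=-128. Local minima of Q: Q(2)=-4.
So the global minimum of U is P(-4) + Q(2) − 5 = -128 − 4 − 5 = -137, attained at (-4, 2).

-137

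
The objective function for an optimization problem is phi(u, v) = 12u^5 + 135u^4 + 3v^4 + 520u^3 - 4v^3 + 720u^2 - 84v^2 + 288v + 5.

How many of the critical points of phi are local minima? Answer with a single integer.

4

phi separates as a function of u plus a function of v, so ∇phi=0 decouples.
∂phi/∂u = 60u(u + 2)(u + 3)(u + 4) = 0 at u ∈ {-4, -3, -2, 0}; ∂phi/∂v = 12(v - 3)(v - 2)(v + 4) = 0 at v ∈ {-4, 2, 3}.
The Hessian is diagonal: diag(phi_uu, phi_vv). Second derivatives: phi_uu(-4)=-480, phi_uu(-3)=180, phi_uu(-2)=-240, phi_uu(0)=1440; phi_vv(-4)=504, phi_vv(2)=-72, phi_vv(3)=84.
Local minima occur where both diagonal entries positive: (-3, -4), (-3, 3), (0, -4), (0, 3). Count: 4.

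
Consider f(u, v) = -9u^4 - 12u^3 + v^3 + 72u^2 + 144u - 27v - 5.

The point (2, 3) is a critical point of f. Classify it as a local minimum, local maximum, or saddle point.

saddle point

The mixed partial ∂²f/∂u∂v is 0, so the Hessian at any point is diag(f_uu, f_vv) = diag(36(-3u^2 - 2u + 4), 6v).
At (2, 3): H = diag(-432, 18).
The eigenvalues have opposite signs, so H is indefinite: a saddle point.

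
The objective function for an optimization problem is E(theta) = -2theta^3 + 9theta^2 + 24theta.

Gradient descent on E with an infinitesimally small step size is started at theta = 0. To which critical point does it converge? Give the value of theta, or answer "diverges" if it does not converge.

E'(theta) = -6(theta - 4)(theta + 1), so E'(0) = 24.
Gradient descent moves in the -E' direction, i.e. theta is decreasing.
The nearest critical point in that direction is theta = -1, where E'' = 30 > 0 (a local minimum). The iterate converges there.

-1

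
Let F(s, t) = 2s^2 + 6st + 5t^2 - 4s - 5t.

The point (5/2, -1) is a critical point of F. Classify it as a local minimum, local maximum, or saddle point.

The Hessian of F is constant: H = [[4, 6], [6, 10]].
det(H) = 4·10 − 6² = 4.
det(H) > 0 and tr(H) = 14 > 0, so H is positive definite and the point is a local minimum.

local minimum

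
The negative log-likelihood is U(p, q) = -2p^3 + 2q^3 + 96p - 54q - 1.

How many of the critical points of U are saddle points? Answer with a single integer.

U separates as a function of p plus a function of q, so ∇U=0 decouples.
∂U/∂p = -6(p - 4)(p + 4) = 0 at p ∈ {-4, 4}; ∂U/∂q = 6(q - 3)(q + 3) = 0 at q ∈ {-3, 3}.
The Hessian is diagonal: diag(U_pp, U_qq). Second derivatives: U_pp(-4)=48, U_pp(4)=-48; U_qq(-3)=-36, U_qq(3)=36.
Saddle points occur where the two diagonal entries have opposite signs: (-4, -3), (4, 3). Count: 2.

2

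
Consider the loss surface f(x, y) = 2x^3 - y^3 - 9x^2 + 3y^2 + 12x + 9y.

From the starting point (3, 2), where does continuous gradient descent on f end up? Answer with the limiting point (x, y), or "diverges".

(2, -1)

f is separable, so gradient descent decouples: x follows -∂f/∂x, y follows -∂f/∂y.
∂f/∂x = 6(x - 2)(x - 1); at x=3 this is 12, so x decreases.
∂f/∂y = -3(y - 3)(y + 1); at y=2 this is 9, so y decreases.
x converges to its nearest critical value 2 (a local min of the x-part); y converges to -1. The iterate converges to (2, -1).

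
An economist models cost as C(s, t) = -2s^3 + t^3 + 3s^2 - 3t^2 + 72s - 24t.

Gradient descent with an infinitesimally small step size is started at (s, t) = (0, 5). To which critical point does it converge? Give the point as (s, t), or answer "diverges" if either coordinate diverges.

C is separable, so gradient descent decouples: s follows -∂C/∂s, t follows -∂C/∂t.
∂C/∂s = -6(s - 4)(s + 3); at s=0 this is 72, so s decreases.
∂C/∂t = 3(t - 4)(t + 2); at t=5 this is 21, so t decreases.
s converges to its nearest critical value -3 (a local min of the s-part); t converges to 4. The iterate converges to (-3, 4).

(-3, 4)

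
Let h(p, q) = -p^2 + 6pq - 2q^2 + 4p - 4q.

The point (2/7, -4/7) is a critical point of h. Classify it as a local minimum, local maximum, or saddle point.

The Hessian of h is constant: H = [[-2, 6], [6, -4]].
det(H) = (-2)·(-4) − 6² = -28.
Since det(H) < 0, H is indefinite and the critical point is a saddle point.

saddle point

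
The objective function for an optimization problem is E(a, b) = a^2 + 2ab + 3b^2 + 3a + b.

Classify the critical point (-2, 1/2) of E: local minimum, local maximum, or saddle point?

The Hessian of E is constant: H = [[2, 2], [2, 6]].
det(H) = 2·6 − 2² = 8.
det(H) > 0 and tr(H) = 8 > 0, so H is positive definite and the point is a local minimum.

local minimum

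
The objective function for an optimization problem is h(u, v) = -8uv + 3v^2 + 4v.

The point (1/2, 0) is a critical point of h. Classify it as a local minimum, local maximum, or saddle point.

saddle point

The Hessian of h is constant: H = [[0, -8], [-8, 6]].
det(H) = 0·6 − (-8)² = -64.
Since det(H) < 0, H is indefinite and the critical point is a saddle point.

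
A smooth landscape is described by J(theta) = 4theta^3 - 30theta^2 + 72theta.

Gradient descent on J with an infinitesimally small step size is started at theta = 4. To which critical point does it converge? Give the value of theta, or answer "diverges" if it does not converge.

3

J'(theta) = 12(theta - 3)(theta - 2), so J'(4) = 24.
Gradient descent moves in the -J' direction, i.e. theta is decreasing.
The nearest critical point in that direction is theta = 3, where J'' = 12 > 0 (a local minimum). The iterate converges there.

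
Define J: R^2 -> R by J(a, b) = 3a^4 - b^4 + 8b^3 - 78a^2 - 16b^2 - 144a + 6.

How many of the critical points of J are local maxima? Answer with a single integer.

J separates as a function of a plus a function of b, so ∇J=0 decouples.
∂J/∂a = 12(a - 4)(a + 1)(a + 3) = 0 at a ∈ {-3, -1, 4}; ∂J/∂b = -4b(b - 4)(b - 2) = 0 at b ∈ {0, 2, 4}.
The Hessian is diagonal: diag(J_aa, J_bb). Second derivatives: J_aa(-3)=168, J_aa(-1)=-120, J_aa(4)=420; J_bb(0)=-32, J_bb(2)=16, J_bb(4)=-32.
Local maxima occur where both diagonal entries negative: (-1, 0), (-1, 4). Count: 2.

2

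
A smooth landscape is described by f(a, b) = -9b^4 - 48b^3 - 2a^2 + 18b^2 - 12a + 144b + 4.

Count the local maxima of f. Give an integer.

2

f separates as a function of a plus a function of b, so ∇f=0 decouples.
∂f/∂a = -4(a + 3) = 0 at a ∈ {-3}; ∂f/∂b = -36(b - 1)(b + 1)(b + 4) = 0 at b ∈ {-4, -1, 1}.
The Hessian is diagonal: diag(f_aa, f_bb). Second derivatives: f_aa(-3)=-4; f_bb(-4)=-540, f_bb(-1)=216, f_bb(1)=-360.
Local maxima occur where both diagonal entries negative: (-3, -4), (-3, 1). Count: 2.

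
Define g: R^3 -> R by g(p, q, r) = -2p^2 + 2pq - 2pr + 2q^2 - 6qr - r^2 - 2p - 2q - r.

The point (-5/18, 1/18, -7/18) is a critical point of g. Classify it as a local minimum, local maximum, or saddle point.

saddle point

The Hessian is constant: H = [[-4, 2, -2], [2, 4, -6], [-2, -6, -2]].
Leading principal minors: Δ₁ = -4, Δ₂ = -20, Δ₃ = 216.
The minors fit neither the all-positive nor the alternating-sign pattern, so H is indefinite: a saddle point.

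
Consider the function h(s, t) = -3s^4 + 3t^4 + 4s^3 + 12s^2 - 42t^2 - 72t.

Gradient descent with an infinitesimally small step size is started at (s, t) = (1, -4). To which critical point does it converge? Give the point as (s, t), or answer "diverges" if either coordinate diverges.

(0, -2)

h is separable, so gradient descent decouples: s follows -∂h/∂s, t follows -∂h/∂t.
∂h/∂s = -12s(s - 2)(s + 1); at s=1 this is 24, so s decreases.
∂h/∂t = 12(t - 3)(t + 1)(t + 2); at t=-4 this is -504, so t increases.
s converges to its nearest critical value 0 (a local min of the s-part); t converges to -2. The iterate converges to (0, -2).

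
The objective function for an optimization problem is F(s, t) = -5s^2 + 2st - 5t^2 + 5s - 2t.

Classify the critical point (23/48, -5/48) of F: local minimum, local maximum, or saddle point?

local maximum

The Hessian of F is constant: H = [[-10, 2], [2, -10]].
det(H) = (-10)·(-10) − 2² = 96.
det(H) > 0 and tr(H) = -20 < 0, so H is negative definite and the point is a local maximum.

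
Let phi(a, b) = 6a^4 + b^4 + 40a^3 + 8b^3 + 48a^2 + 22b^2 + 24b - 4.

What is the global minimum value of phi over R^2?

phi(a,b) separates as P(a) + Q(b) − 4, so its minimum is min P + min Q − 4.
P'(a) = 24a(a + 1)(a + 4) vanishes at a ∈ {-4, -1, 0}; Q'(b) = 4(b + 1)(b + 2)(b + 3) vanishes at b ∈ {-3, -2, -1}.
Local minima of P (where P''>0): P(-4)=-256, P(0)=0. Local minima of Q: Q(-3)=-9, Q(-1)=-9.
So the global minimum of phi is P(-4) + Q(-3) − 4 = -256 − 9 − 4 = -269, attained at (-4, -3).

-269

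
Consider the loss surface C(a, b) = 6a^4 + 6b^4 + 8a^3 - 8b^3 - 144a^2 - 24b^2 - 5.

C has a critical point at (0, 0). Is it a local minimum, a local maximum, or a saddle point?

local maximum

The mixed partial ∂²C/∂a∂b is 0, so the Hessian at any point is diag(C_aa, C_bb) = diag(24(3a^2 + 2a - 12), 24(3b^2 - 2b - 2)).
At (0, 0): H = diag(-288, -48).
Both eigenvalues are negative, so H is negative definite: a local maximum.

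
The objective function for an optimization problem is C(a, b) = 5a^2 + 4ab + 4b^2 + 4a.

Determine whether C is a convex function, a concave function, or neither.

convex

C is quadratic, so its Hessian is the constant matrix H = [[10, 4], [4, 8]].
det(H) = 64, tr(H) = 18.
det(H) > 0 and tr(H) > 0, so H is positive definite everywhere: convex.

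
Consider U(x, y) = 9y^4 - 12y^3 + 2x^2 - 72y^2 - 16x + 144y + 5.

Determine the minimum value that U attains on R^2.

-363

U(x,y) separates as P(x) + Q(y) + 5, so its minimum is min P + min Q + 5.
P'(x) = 4x - 16 vanishes at x ∈ {4}; Q'(y) = 36(y - 2)(y - 1)(y + 2) vanishes at y ∈ {-2, 1, 2}.
Local minima of P (where P''>0): P(4)=-32. Local minima of Q: Q(-2)=-336, Q(2)=48.
So the global minimum of U is P(4) + Q(-2) + 5 = -32 − 336 + 5 = -363, attained at (4, -2).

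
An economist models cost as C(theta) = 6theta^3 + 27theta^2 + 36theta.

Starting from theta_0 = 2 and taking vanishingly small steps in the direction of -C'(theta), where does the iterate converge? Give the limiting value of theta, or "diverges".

-1

C'(theta) = 18(theta + 1)(theta + 2), so C'(2) = 216.
Gradient descent moves in the -C' direction, i.e. theta is decreasing.
The nearest critical point in that direction is theta = -1, where C'' = 18 > 0 (a local minimum). The iterate converges there.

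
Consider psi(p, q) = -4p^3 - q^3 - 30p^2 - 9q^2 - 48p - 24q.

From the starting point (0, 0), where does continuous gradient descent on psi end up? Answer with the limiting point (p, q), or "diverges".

psi is separable, so gradient descent decouples: p follows -∂psi/∂p, q follows -∂psi/∂q.
∂psi/∂p = -12(p + 1)(p + 4); at p=0 this is -48, so p increases.
∂psi/∂q = -3(q + 2)(q + 4); at q=0 this is -24, so q increases.
The p-coordinate has no critical point in that direction and runs off to infinity.

diverges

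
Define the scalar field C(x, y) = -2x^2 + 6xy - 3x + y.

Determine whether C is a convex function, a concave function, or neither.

neither

C is quadratic, so its Hessian is the constant matrix H = [[-4, 6], [6, 0]].
det(H) = -36, tr(H) = -4.
det(H) < 0, so H is indefinite: neither convex nor concave.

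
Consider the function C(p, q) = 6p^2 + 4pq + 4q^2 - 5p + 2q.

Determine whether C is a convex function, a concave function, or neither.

convex

C is quadratic, so its Hessian is the constant matrix H = [[12, 4], [4, 8]].
det(H) = 80, tr(H) = 20.
det(H) > 0 and tr(H) > 0, so H is positive definite everywhere: convex.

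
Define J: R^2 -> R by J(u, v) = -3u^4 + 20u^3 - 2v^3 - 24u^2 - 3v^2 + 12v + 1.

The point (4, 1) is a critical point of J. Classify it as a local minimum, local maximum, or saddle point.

local maximum

The mixed partial ∂²J/∂u∂v is 0, so the Hessian at any point is diag(J_uu, J_vv) = diag(12(-3u^2 + 10u - 4), -6(2v + 1)).
At (4, 1): H = diag(-144, -18).
Both eigenvalues are negative, so H is negative definite: a local maximum.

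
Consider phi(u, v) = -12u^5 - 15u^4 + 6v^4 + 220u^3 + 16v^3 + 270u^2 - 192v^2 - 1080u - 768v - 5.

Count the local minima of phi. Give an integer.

4

phi separates as a function of u plus a function of v, so ∇phi=0 decouples.
∂phi/∂u = -60(u - 3)(u - 1)(u + 2)(u + 3) = 0 at u ∈ {-3, -2, 1, 3}; ∂phi/∂v = 24(v - 4)(v + 2)(v + 4) = 0 at v ∈ {-4, -2, 4}.
The Hessian is diagonal: diag(phi_uu, phi_vv). Second derivatives: phi_uu(-3)=1440, phi_uu(-2)=-900, phi_uu(1)=1440, phi_uu(3)=-3600; phi_vv(-4)=384, phi_vv(-2)=-288, phi_vv(4)=1152.
Local minima occur where both diagonal entries positive: (-3, -4), (-3, 4), (1, -4), (1, 4). Count: 4.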